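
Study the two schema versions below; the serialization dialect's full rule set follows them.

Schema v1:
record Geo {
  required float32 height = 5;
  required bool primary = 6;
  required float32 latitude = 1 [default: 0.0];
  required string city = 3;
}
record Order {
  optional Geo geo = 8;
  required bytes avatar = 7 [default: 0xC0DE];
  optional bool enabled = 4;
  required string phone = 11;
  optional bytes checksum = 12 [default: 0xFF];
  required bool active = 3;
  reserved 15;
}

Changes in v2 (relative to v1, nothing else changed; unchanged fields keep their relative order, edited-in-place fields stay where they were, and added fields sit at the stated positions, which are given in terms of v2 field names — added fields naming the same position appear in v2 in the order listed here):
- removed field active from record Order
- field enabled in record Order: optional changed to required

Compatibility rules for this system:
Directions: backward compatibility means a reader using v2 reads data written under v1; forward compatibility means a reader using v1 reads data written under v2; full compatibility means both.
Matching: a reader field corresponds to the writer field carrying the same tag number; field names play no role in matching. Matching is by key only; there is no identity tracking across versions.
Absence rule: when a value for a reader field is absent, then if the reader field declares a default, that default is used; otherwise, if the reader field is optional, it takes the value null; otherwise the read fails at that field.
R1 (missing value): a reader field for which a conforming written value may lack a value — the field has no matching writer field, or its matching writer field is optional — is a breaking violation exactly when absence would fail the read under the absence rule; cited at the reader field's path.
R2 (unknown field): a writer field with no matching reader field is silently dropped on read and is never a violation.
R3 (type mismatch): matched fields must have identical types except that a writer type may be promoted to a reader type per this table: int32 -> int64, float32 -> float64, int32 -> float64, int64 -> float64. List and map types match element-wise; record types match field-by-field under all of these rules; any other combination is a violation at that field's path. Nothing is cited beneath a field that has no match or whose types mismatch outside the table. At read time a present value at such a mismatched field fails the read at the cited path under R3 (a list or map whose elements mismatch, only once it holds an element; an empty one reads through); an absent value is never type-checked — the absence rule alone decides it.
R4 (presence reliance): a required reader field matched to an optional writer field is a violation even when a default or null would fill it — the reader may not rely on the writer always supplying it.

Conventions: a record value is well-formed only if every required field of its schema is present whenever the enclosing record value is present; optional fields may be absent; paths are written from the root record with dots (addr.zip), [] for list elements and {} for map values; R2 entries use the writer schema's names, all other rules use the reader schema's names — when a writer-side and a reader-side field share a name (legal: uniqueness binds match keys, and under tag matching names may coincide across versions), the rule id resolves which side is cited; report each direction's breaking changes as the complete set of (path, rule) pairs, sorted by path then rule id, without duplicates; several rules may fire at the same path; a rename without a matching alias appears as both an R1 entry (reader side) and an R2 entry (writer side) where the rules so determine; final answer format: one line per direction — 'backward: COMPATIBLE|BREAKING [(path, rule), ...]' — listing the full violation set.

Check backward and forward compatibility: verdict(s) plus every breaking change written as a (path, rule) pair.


backward: BREAKING [(enabled, R1), (enabled, R4)]; forward: BREAKING [(active, R1)]

in Order below, arrows point writer -> reader
backward for Order (reader v2, writer v1):
  geo: paired with writer geo (Geo -> Geo; writer optional)
  avatar: paired with writer avatar (bytes -> bytes; writer required)
  enabled: paired with writer enabled (bool -> bool; writer optional)
  phone: paired with writer phone (string -> string; writer required)
  checksum: paired with writer checksum (bytes -> bytes; writer optional)
  writer field active has no reader counterpart
  geo.height: paired with writer geo.height (float32 -> float32; writer required)
  geo.primary: paired with writer geo.primary (bool -> bool; writer required)
  geo.latitude: paired with writer geo.latitude (float32 -> float32; writer required)
  geo.city: paired with writer geo.city (string -> string; writer required)
  breaking: (enabled, R1)
  breaking: (enabled, R4)
  => backward verdict for Order: BREAKING, 2 violation(s)
forward for Order (reader v1, writer v2):
  geo: paired with writer geo (Geo -> Geo; writer optional)
  avatar: paired with writer avatar (bytes -> bytes; writer required)
  enabled: paired with writer enabled (bool -> bool; writer required)
  phone: paired with writer phone (string -> string; writer required)
  checksum: paired with writer checksum (bytes -> bytes; writer optional)
  no writer field matches reader active
  geo.height: paired with writer geo.height (float32 -> float32; writer required)
  geo.primary: paired with writer geo.primary (bool -> bool; writer required)
  geo.latitude: paired with writer geo.latitude (float32 -> float32; writer required)
  geo.city: paired with writer geo.city (string -> string; writer required)
  breaking: (active, R1)
  => forward verdict for Order: BREAKING, 1 violation(s)


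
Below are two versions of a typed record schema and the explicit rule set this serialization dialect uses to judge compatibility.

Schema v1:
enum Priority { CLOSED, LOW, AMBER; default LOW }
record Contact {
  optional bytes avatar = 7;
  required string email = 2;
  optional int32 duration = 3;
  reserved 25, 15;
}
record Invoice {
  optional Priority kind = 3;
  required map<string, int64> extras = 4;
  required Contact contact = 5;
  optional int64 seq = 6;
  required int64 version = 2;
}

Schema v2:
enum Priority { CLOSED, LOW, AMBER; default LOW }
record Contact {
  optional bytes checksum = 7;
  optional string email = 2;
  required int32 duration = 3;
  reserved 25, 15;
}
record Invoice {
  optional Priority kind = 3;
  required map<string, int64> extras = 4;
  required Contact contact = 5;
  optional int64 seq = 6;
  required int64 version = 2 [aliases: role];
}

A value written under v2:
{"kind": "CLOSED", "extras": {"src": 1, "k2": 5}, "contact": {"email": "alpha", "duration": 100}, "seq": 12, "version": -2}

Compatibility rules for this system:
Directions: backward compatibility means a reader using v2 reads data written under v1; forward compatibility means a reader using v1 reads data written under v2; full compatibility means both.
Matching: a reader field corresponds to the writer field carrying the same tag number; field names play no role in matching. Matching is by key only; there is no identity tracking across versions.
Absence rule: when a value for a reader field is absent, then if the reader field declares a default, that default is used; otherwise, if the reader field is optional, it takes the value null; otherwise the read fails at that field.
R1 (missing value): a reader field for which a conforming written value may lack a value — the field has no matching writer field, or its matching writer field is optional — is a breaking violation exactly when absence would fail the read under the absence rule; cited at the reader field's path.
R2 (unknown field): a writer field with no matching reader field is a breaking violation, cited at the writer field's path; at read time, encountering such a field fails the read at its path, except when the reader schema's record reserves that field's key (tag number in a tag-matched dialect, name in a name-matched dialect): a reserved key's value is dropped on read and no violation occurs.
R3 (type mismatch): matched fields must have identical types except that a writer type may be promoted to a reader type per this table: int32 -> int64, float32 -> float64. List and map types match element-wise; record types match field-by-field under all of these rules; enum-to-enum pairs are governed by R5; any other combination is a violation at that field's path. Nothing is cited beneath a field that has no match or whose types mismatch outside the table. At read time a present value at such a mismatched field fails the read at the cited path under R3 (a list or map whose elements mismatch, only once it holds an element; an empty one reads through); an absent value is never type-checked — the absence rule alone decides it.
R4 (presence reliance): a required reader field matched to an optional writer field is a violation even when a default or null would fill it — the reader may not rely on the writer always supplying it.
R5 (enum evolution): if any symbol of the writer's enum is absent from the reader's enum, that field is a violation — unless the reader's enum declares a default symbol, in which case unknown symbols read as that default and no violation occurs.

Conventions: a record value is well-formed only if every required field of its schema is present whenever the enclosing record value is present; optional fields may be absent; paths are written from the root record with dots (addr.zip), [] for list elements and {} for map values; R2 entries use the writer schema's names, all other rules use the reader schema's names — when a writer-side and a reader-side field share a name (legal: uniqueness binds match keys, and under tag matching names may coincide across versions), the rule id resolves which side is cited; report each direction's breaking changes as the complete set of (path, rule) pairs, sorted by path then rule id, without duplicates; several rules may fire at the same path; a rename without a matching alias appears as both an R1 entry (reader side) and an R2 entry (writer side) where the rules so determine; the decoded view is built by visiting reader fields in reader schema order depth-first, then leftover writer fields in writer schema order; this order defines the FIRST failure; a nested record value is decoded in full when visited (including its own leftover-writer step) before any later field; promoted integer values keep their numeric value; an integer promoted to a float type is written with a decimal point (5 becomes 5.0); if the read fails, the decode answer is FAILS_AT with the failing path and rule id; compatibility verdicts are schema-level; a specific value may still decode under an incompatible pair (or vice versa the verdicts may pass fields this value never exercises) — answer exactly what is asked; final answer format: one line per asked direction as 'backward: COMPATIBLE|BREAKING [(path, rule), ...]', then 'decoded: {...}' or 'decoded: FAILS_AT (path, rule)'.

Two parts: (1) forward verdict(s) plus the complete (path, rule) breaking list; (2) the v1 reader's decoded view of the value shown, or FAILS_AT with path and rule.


each type pair in Invoice: writer, then reader
forward for Invoice (reader v1, writer v2):
  kind: paired with writer kind (Priority -> Priority; writer optional)
  extras: paired with writer extras (map<string, int64> -> map<string, int64>; writer required)
  contact: paired with writer contact (Contact -> Contact; writer required)
  seq: paired with writer seq (int64 -> int64; writer optional)
  version: paired with writer version (int64 -> int64; writer required)
  contact.avatar: paired with writer contact.checksum (bytes -> bytes; writer optional)
  contact.email: paired with writer contact.email (string -> string; writer optional)
  contact.duration: paired with writer contact.duration (int32 -> int32; writer required)
  violation R1 at contact.email
  violation R4 at contact.email
  forward on Invoice therefore BREAKING (2)
decode walk for Invoice under reader schema v1:
  kind := "CLOSED"
  extras := {"src": 1, "k2": 5}
  contact.avatar := null (missing; optional => null)
  contact.email := "alpha"
  contact.duration := 100
  seq := 12
  version := -2
  => decoded: {"kind": "CLOSED", "extras": {"src": 1, "k2": 5}, "contact": {"avatar": null, "email": "alpha", "duration": 100}, "seq": 12, "version": -2}
the rest of the Invoice diff is inert for this question:
  field duration in record Contact: optional changed to required -> affects backward compatibility only, which is not asked
  renamed field avatar to checksum in record Contact -> fires no rule on Invoice, leaving the asked answer as it is

forward: BREAKING [(contact.email, R1), (contact.email, R4)]; decoded: {"kind": "CLOSED", "extras": {"src": 1, "k2": 5}, "contact": {"avatar": null, "email": "alpha", "duration": 100}, "seq": 12, "version": -2}


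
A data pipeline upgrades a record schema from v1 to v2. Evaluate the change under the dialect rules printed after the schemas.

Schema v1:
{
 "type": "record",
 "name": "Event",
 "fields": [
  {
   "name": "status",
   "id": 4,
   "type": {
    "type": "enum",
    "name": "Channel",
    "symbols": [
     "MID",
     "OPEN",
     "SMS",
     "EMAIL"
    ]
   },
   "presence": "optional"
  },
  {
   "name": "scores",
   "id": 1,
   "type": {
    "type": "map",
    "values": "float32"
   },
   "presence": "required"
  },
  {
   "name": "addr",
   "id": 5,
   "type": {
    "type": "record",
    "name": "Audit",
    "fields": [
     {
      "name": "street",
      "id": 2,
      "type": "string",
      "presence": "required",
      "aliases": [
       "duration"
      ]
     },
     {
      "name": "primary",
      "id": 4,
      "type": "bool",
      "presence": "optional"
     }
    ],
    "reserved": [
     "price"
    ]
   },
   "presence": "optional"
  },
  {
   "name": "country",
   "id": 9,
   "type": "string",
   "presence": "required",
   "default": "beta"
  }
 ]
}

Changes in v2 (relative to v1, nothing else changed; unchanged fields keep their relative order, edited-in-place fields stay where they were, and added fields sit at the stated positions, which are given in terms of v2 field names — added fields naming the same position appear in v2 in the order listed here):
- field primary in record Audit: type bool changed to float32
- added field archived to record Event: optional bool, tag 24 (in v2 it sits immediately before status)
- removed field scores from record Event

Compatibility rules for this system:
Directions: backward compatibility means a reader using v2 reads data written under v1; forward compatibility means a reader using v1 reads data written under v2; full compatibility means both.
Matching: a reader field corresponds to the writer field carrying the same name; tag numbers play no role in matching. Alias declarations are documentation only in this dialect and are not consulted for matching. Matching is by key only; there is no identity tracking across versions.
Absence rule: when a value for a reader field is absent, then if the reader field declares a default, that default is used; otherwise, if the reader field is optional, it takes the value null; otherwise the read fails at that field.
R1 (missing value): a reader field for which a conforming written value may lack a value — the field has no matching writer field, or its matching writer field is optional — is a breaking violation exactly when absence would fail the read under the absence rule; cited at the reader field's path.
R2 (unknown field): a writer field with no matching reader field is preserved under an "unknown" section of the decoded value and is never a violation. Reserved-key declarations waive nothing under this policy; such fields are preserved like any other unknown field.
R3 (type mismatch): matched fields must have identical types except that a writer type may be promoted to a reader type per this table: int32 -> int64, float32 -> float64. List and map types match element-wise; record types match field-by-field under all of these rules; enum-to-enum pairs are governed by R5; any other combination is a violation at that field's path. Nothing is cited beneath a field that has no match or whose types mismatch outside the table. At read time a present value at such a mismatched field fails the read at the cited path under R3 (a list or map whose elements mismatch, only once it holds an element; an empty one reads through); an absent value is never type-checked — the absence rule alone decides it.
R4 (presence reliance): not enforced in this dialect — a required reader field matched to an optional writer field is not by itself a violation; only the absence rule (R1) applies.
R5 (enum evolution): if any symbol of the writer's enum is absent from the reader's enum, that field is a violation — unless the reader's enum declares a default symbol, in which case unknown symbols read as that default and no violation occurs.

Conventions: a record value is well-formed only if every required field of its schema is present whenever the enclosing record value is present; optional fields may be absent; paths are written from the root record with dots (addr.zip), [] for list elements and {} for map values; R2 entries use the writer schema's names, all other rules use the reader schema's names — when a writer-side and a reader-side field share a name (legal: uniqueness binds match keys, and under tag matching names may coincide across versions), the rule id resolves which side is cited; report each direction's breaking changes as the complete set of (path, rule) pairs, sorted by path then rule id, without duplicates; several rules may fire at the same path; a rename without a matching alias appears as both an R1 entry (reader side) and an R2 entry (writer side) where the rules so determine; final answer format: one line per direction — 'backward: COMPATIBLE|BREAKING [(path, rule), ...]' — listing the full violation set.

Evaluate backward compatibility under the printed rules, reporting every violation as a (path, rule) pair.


each type pair in Event: writer, then reader
backward for Event (reader v2, writer v1):
  no writer field matches reader archived
  status <- status (Channel -> Channel, writer optional)
  addr <- addr (Audit -> Audit, writer optional)
  country <- country (string -> string, writer required)
  leftover writer field: scores
  addr.street <- addr.street (string -> string, writer required)
  addr.primary <- addr.primary (bool -> float32, writer optional)
  breaking: (addr.primary, R3)
  => 1 violation(s): backward is BREAKING for Event
the other Event changes do not affect what is asked:
  added field archived to record Event: optional bool, tag 24 (in v2 it sits immediately before status) -> no rule fires on it in Event's dialect; the asked verdict holds
  removed field scores from record Event -> matters only for Event's forward compatibility — outside the asked direction

backward: BREAKING [(addr.primary, R3)]


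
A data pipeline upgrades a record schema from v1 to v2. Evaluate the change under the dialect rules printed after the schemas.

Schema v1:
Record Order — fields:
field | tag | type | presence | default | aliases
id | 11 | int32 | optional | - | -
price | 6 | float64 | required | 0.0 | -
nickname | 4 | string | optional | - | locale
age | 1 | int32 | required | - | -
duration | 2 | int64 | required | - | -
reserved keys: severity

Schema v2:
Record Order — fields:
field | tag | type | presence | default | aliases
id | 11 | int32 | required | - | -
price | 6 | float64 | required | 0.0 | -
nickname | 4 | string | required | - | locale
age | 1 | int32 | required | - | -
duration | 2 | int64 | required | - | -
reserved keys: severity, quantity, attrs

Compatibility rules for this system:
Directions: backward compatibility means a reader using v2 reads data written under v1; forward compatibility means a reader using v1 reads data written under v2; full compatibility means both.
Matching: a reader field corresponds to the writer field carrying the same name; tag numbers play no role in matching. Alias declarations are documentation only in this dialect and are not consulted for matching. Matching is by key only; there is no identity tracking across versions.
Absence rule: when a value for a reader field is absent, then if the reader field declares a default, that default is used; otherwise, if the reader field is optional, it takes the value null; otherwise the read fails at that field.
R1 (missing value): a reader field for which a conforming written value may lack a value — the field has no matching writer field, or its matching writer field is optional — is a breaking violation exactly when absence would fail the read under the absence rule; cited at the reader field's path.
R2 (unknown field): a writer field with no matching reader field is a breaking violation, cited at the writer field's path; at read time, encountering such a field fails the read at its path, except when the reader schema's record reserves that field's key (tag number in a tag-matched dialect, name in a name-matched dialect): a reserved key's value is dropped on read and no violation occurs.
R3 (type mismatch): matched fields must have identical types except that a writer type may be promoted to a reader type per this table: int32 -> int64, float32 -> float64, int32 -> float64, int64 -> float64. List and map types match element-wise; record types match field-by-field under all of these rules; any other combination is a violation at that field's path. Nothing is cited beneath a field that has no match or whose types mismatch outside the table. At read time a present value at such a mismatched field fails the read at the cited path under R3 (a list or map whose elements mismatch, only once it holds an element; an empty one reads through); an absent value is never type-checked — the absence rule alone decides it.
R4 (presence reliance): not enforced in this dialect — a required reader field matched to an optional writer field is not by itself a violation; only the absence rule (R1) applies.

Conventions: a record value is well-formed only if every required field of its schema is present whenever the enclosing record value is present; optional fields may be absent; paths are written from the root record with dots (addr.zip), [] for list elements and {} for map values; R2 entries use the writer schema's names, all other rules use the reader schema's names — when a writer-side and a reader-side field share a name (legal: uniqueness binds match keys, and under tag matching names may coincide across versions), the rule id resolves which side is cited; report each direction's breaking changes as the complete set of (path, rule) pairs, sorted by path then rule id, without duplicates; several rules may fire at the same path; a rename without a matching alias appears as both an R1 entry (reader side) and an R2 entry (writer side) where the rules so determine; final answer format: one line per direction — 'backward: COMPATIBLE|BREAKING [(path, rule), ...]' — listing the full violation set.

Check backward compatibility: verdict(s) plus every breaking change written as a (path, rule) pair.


backward: BREAKING [(id, R1), (nickname, R1)]

arrows below run writer -> reader for Order
backward pass over Order, reader schema v2, writer schema v1:
  id <- id (int32 -> int32, writer optional)
  price <- price (float64 -> float64, writer required)
  nickname <- nickname (string -> string, writer optional)
  age <- age (int32 -> int32, writer required)
  duration <- duration (int64 -> int64, writer required)
  breaking: (id, R1)
  breaking: (nickname, R1)
  => backward verdict for Order: BREAKING, 2 violation(s)


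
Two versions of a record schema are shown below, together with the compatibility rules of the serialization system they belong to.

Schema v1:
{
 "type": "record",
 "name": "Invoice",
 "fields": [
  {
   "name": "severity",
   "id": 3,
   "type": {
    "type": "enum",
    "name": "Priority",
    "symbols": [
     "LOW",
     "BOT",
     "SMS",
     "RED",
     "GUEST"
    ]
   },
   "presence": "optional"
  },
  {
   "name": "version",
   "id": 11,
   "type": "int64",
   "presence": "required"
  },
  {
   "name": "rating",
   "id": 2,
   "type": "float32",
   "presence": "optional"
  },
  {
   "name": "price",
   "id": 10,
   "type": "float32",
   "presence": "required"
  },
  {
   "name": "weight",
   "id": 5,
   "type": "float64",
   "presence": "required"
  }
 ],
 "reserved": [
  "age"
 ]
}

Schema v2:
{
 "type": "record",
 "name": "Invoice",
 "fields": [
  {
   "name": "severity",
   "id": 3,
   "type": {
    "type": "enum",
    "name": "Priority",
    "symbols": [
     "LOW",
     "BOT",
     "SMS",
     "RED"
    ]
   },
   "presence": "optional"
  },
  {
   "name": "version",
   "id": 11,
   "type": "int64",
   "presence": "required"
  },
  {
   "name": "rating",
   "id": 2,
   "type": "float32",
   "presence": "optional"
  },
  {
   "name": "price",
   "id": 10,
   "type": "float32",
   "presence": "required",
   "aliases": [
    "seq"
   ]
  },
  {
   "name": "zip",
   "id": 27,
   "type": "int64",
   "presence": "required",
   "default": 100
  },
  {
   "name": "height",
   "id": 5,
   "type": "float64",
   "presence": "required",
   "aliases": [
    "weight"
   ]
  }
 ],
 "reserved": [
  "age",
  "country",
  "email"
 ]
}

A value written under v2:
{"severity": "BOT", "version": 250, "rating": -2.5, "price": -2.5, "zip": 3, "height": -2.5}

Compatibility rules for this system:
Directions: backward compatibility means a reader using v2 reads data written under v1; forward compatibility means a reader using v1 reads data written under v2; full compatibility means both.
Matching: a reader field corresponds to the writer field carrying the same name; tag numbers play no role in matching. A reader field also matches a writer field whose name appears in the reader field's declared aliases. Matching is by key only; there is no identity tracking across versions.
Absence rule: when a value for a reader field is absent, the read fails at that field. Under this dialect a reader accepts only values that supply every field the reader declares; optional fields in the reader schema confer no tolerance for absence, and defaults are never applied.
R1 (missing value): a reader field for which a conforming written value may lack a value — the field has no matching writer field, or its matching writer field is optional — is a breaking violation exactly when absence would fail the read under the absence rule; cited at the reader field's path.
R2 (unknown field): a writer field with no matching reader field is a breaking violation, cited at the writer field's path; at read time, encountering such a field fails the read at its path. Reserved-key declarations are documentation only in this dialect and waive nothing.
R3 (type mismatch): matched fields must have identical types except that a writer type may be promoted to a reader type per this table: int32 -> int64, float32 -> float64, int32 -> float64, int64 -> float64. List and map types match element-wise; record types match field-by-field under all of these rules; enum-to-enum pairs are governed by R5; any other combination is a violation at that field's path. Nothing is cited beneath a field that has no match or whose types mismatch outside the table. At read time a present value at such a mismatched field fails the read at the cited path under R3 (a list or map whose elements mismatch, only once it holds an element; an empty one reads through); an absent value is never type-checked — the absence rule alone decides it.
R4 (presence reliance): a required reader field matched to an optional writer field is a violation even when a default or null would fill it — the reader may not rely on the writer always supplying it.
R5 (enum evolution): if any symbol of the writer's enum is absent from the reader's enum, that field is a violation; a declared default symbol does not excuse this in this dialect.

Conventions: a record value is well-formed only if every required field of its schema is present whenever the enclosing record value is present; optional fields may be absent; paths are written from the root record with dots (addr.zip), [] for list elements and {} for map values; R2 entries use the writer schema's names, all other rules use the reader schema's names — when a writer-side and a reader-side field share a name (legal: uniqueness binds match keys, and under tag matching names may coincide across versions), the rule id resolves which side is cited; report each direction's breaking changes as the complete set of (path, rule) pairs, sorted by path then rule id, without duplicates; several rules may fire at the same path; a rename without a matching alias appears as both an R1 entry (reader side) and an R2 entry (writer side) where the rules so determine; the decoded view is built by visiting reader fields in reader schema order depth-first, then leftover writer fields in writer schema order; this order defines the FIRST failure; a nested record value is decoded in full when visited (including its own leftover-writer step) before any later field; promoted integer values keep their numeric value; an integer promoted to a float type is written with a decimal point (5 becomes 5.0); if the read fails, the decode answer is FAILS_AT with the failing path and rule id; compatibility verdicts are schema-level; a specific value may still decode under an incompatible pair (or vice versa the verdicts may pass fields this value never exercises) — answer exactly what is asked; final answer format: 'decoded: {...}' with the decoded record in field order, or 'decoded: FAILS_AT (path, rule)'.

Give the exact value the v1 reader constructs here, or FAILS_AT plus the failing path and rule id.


decoded: FAILS_AT (weight, R1)

in Invoice below, arrows point writer -> reader
decoding the Invoice value with the v1 reader:
  severity := "BOT"
  version := 250
  rating := -2.5
  price := -2.5
  read fails at weight under R1 (no fill)
  => FAILS_AT (weight, R1)
remaining Invoice differences; none change what is asked:
  enum Priority (field severity in record Invoice): symbol GUEST removed -> shifts the Invoice verdicts, not this decode
  added field zip to record Invoice: required int64, tag 27, default 100 (in v2 it sits immediately before height) -> shifts the Invoice verdicts, not this decode


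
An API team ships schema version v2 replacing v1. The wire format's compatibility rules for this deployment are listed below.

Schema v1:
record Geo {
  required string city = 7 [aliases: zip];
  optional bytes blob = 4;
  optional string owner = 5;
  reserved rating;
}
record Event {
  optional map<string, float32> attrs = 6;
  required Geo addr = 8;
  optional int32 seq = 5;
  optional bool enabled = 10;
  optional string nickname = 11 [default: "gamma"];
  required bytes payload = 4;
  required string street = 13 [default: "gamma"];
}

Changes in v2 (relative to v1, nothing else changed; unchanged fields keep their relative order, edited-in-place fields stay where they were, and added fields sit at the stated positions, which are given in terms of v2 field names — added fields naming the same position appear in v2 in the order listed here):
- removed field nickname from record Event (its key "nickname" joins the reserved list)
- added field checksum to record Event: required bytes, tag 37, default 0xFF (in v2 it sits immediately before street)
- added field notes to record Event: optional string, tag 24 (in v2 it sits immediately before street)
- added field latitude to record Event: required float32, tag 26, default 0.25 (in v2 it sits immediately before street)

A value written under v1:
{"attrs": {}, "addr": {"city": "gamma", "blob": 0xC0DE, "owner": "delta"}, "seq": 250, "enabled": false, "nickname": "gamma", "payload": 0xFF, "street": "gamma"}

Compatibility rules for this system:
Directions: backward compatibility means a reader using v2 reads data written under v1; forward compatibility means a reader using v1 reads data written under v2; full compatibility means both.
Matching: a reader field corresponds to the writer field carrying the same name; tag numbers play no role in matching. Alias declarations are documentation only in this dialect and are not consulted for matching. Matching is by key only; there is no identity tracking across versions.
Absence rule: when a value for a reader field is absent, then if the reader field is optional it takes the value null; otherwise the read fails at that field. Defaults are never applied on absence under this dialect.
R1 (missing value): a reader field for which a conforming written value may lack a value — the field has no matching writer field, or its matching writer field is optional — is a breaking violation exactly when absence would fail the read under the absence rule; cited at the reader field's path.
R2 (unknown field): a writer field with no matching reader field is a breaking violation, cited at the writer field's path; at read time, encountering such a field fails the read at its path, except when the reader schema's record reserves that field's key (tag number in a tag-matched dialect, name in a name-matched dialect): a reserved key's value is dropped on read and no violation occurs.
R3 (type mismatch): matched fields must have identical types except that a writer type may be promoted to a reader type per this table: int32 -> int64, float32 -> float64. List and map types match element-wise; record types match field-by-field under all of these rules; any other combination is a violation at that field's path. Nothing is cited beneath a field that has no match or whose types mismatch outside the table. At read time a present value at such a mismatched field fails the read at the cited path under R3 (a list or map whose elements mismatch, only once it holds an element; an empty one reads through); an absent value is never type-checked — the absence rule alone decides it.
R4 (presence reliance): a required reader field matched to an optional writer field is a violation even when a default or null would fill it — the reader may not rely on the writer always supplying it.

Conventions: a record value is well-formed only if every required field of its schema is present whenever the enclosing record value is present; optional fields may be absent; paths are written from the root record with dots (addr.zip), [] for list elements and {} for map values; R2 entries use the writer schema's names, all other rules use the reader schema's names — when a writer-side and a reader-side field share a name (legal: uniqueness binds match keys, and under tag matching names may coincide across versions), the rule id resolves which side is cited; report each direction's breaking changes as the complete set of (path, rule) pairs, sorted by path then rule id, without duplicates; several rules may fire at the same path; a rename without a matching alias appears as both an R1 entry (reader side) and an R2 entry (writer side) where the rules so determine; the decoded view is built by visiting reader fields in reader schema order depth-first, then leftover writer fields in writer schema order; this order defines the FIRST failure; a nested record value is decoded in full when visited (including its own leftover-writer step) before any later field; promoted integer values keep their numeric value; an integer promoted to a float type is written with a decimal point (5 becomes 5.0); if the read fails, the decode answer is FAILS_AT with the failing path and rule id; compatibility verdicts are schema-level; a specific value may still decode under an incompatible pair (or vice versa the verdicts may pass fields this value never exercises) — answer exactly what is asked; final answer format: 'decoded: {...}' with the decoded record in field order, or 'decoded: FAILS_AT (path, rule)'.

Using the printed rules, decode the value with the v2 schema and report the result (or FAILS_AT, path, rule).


the writer's type comes first in each Event pair
migrating the Event value to v2:
  attrs := {}
  addr.city := "gamma"
  addr.blob := 0xC0DE
  addr.owner := "delta"
  seq := 250
  enabled := false
  payload := 0xFF
  read fails at checksum under R1 (no fill)
  => FAILS_AT (checksum, R1)
the other Event changes do not affect what is asked:
  removed field nickname from record Event (its key "nickname" joins the reserved list) -> fires no rule on Event under this dialect and leaves the result unchanged
  added field latitude to record Event: required float32, tag 26, default 0.25 (in v2 it sits immediately before street) -> schema-level compatibility only; this Event value's decode is unchanged
  added field notes to record Event: optional string, tag 24 (in v2 it sits immediately before street) -> schema-level compatibility only; this Event value's decode is unchanged

decoded: FAILS_AT (checksum, R1)


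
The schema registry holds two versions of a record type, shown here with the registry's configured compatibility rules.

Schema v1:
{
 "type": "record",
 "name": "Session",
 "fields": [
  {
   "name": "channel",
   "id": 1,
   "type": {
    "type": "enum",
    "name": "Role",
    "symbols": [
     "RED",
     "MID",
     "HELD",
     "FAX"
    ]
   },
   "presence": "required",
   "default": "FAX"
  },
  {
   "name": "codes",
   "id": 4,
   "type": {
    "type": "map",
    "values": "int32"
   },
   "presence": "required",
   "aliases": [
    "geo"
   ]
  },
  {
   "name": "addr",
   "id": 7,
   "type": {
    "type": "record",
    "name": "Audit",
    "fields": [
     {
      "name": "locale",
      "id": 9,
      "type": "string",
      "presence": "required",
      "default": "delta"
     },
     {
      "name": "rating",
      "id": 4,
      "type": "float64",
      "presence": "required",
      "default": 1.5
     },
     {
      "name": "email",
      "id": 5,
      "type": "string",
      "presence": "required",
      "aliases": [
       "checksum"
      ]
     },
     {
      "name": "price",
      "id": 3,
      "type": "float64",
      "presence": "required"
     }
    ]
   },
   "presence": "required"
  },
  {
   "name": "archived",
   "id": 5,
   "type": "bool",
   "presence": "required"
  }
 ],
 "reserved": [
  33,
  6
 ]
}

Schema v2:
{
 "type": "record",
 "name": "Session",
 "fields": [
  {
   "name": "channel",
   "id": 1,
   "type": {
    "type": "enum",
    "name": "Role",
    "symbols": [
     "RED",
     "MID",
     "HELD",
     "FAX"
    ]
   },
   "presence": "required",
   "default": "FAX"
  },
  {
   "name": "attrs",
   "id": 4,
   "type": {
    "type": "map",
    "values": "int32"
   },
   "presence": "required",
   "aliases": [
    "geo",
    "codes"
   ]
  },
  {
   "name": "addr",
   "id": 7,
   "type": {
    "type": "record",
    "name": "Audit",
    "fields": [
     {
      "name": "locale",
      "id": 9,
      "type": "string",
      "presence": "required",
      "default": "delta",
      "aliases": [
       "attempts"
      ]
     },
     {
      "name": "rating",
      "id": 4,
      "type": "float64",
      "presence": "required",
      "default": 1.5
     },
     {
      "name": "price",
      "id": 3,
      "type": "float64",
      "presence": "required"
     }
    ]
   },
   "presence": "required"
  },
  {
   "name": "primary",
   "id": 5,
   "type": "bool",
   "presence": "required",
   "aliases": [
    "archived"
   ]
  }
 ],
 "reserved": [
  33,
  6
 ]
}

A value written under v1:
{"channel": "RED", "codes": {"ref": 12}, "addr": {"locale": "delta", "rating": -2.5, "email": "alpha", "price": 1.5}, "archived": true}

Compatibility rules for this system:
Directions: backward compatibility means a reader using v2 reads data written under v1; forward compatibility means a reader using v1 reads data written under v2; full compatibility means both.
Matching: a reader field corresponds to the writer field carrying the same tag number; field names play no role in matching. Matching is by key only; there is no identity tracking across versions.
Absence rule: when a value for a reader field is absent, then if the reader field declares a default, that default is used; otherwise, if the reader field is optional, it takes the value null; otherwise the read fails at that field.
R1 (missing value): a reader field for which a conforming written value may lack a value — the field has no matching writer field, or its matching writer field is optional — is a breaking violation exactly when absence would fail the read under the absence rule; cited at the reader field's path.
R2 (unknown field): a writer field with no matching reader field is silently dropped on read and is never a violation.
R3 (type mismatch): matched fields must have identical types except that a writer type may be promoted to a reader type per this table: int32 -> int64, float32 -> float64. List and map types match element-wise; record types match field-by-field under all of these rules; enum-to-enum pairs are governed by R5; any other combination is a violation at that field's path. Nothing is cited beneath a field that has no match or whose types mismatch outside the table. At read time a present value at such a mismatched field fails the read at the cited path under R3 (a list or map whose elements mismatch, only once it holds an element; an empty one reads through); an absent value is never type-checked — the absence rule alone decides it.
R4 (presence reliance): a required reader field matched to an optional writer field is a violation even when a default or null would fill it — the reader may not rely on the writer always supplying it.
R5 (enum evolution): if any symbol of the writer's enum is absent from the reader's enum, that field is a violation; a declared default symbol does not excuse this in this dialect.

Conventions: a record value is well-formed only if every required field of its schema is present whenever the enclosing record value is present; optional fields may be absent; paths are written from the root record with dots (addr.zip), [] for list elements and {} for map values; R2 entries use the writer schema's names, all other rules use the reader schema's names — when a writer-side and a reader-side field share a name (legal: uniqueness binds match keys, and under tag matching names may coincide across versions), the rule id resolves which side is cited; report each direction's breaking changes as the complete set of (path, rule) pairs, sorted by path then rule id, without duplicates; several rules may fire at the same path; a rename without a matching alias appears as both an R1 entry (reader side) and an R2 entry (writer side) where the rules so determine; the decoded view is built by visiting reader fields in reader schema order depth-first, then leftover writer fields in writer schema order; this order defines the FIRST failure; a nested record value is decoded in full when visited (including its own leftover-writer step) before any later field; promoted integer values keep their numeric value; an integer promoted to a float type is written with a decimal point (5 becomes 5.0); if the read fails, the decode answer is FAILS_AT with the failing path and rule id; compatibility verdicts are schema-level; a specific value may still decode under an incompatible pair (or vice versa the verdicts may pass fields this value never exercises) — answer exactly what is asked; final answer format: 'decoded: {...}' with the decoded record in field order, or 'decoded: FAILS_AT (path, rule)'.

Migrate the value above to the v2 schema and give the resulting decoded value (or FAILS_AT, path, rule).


decoded: {"channel": "RED", "attrs": {"ref": 12}, "addr": {"locale": "delta", "rating": -2.5, "price": 1.5}, "primary": true}

the writer's type comes first in each Session pair
decode walk for Session under reader schema v2:
  channel := "RED"
  attrs := {"ref": 12} (from writer codes)
  addr.locale := "delta"
  addr.rating := -2.5
  addr.price := 1.5
  writer addr.email: no reader field; dropped
  primary := true (from writer archived)
  => decoded: {"channel": "RED", "attrs": {"ref": 12}, "addr": {"locale": "delta", "rating": -2.5, "price": 1.5}, "primary": true}
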